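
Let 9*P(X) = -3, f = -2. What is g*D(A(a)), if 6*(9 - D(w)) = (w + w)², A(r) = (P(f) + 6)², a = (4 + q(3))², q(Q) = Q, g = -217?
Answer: 35773535/243 ≈ 1.4722e+5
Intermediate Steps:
P(X) = -⅓ (P(X) = (⅑)*(-3) = -⅓)
a = 49 (a = (4 + 3)² = 7² = 49)
A(r) = 289/9 (A(r) = (-⅓ + 6)² = (17/3)² = 289/9)
D(w) = 9 - 2*w²/3 (D(w) = 9 - (w + w)²/6 = 9 - 4*w²/6 = 9 - 2*w²/3)
g*D(A(a)) = -217*(9 - 2*(289/9)²/3) = -217*(9 - ⅔*83521/81) = -217*(9 - 167042/243) = -217*(-164855/243) = 35773535/243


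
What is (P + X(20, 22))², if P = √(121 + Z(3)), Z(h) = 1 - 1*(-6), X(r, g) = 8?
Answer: 192 + 128*√2 ≈ 373.02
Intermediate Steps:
Z(h) = 7 (Z(h) = 1 + 6 = 7)
P = 8*√2 (P = √(121 + 7) = √128 = 8*√2 ≈ 11.314)
(P + X(20, 22))² = (8*√2 + 8)² = (8 + 8*√2)²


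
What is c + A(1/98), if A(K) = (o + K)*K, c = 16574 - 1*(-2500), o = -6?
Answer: 183186109/9604 ≈ 19074.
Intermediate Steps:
c = 19074 (c = 16574 + 2500 = 19074)
A(K) = K*(-6 + K) (A(K) = (-6 + K)*K = K*(-6 + K))
c + A(1/98) = 19074 + (-6 + 1/98)/98 = 19074 + (1/98)*(-587/98) = 19074 - 587/9604 = 183186109/9604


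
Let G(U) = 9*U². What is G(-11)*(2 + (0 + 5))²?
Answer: 53361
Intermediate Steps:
G(-11)*(2 + (0 + 5))² = (9*(-11)²)*(2 + (0 + 5))² = (9*121)*(2 + 5)² = 1089*7² = 1089*49 = 53361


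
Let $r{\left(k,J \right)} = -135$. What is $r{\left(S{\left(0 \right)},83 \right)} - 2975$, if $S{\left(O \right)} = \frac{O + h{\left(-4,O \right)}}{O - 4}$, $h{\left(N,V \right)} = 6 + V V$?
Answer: $-3110$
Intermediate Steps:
$h{\left(N,V \right)} = 6 + V^{2}$
$S{\left(O \right)} = \frac{6 + O + O^{2}}{-4 + O}$ ($S{\left(O \right)} = \frac{O + \left(6 + O^{2}\right)}{O - 4} = \frac{6 + O + O^{2}}{-4 + O}$)
$r{\left(S{\left(0 \right)},83 \right)} - 2975 = -135 - 2975 = -3110$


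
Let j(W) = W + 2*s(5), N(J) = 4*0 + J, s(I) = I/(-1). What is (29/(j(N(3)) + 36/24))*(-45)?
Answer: 2610/11 ≈ 237.27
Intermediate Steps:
s(I) = -I (s(I) = I*(-1) = -I)
N(J) = J (N(J) = 0 + J = J)
j(W) = -10 + W (j(W) = W + 2*(-1*5) = W + 2*(-5) = W - 10 = -10 + W)
(29/(j(N(3)) + 36/24))*(-45) = (29/((-10 + 3) + 36/24))*(-45) = (29/(-7 + 36*(1/24)))*(-45) = (29/(-7 + 3/2))*(-45) = (29/(-11/2))*(-45) = (29*(-2/11))*(-45) = -58/11*(-45) = 2610/11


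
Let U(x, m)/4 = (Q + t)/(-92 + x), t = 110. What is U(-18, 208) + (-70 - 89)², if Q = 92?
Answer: 1390051/55 ≈ 25274.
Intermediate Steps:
U(x, m) = 808/(-92 + x) (U(x, m) = 4*((92 + 110)/(-92 + x)) = 4*(202/(-92 + x)) = 808/(-92 + x))
U(-18, 208) + (-70 - 89)² = 808/(-92 - 18) + (-70 - 89)² = 808/(-110) + (-159)² = 808*(-1/110) + 25281 = -404/55 + 25281 = 1390051/55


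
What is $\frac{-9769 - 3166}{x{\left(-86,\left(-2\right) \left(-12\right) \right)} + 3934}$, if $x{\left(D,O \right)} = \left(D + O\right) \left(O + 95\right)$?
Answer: $\frac{12935}{3444} \approx 3.7558$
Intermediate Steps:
$x{\left(D,O \right)} = \left(95 + O\right) \left(D + O\right)$ ($x{\left(D,O \right)} = \left(D + O\right) \left(95 + O\right) = \left(95 + O\right) \left(D + O\right)$)
$\frac{-9769 - 3166}{x{\left(-86,\left(-2\right) \left(-12\right) \right)} + 3934} = \frac{-9769 - 3166}{\left(\left(\left(-2\right) \left(-12\right)\right)^{2} + 95 \left(-86\right) + 95 \left(\left(-2\right) \left(-12\right)\right) - 86 \left(\left(-2\right) \left(-12\right)\right)\right) + 3934} = - \frac{12935}{\left(24^{2} - 8170 + 95 \cdot 24 - 2064\right) + 3934} = - \frac{12935}{\left(576 - 8170 + 2280 - 2064\right) + 3934} = - \frac{12935}{-7378 + 3934} = - \frac{12935}{-3444} = \left(-12935\right) \left(- \frac{1}{3444}\right) = \frac{12935}{3444}$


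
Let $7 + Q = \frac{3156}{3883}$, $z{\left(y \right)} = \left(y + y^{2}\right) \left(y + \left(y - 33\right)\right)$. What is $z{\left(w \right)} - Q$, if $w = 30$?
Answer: $\frac{97526155}{3883} \approx 25116.0$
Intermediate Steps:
$z{\left(y \right)} = \left(-33 + 2 y\right) \left(y + y^{2}\right)$ ($z{\left(y \right)} = \left(y + y^{2}\right) \left(y + \left(y - 33\right)\right) = \left(y + y^{2}\right) \left(y + \left(-33 + y\right)\right) = \left(y + y^{2}\right) \left(-33 + 2 y\right) = \left(-33 + 2 y\right) \left(y + y^{2}\right)$)
$Q = - \frac{24025}{3883}$ ($Q = -7 + \frac{3156}{3883} = - \frac{24025}{3883} \approx -6.1872$)
$z{\left(w \right)} - Q = 30 \left(-33 - 930 + 2 \cdot 30^{2}\right) - - \frac{24025}{3883} = 30 \left(-33 - 930 + 2 \cdot 900\right) + \frac{24025}{3883} = 30 \left(-33 - 930 + 1800\right) + \frac{24025}{3883} = 30 \cdot 837 + \frac{24025}{3883} = 25110 + \frac{24025}{3883} = \frac{97526155}{3883}$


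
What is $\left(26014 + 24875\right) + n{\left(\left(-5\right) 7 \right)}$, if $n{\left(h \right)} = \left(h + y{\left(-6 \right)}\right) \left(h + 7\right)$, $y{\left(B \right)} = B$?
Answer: $52037$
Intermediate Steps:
$n{\left(h \right)} = \left(-6 + h\right) \left(7 + h\right)$ ($n{\left(h \right)} = \left(h - 6\right) \left(h + 7\right) = \left(-6 + h\right) \left(7 + h\right)$)
$\left(26014 + 24875\right) + n{\left(\left(-5\right) 7 \right)} = \left(26014 + 24875\right) - \left(77 - 1225\right) = 50889 - \left(77 - 1225\right) = 50889 - -1148 = 50889 + 1148 = 52037$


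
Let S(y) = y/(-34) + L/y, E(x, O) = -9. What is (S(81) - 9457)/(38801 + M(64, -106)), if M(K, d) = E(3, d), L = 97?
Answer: -26047841/106833168 ≈ -0.24382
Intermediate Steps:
S(y) = 97/y - y/34 (S(y) = y/(-34) + 97/y = y*(-1/34) + 97/y = -y/34 + 97/y = 97/y - y/34)
M(K, d) = -9
(S(81) - 9457)/(38801 + M(64, -106)) = ((97/81 - 1/34*81) - 9457)/(38801 - 9) = ((97*(1/81) - 81/34) - 9457)/38792 = ((97/81 - 81/34) - 9457)*(1/38792) = (-3263/2754 - 9457)*(1/38792) = -26047841/2754*1/38792 = -26047841/106833168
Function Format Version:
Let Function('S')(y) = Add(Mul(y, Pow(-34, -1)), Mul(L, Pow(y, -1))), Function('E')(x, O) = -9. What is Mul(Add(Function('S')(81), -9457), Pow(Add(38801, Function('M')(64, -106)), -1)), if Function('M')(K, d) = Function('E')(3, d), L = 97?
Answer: Rational(-26047841, 106833168) ≈ -0.24382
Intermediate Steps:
Function('S')(y) = Add(Mul(97, Pow(y, -1)), Mul(Rational(-1, 34), y)) (Function('S')(y) = Add(Mul(y, Pow(-34, -1)), Mul(97, Pow(y, -1))) = Add(Mul(y, Rational(-1, 34)), Mul(97, Pow(y, -1))) = Add(Mul(Rational(-1, 34), y), Mul(97, Pow(y, -1))) = Add(Mul(97, Pow(y, -1)), Mul(Rational(-1, 34), y)))
Function('M')(K, d) = -9
Mul(Add(Function('S')(81), -9457), Pow(Add(38801, Function('M')(64, -106)), -1)) = Mul(Add(Add(Mul(97, Pow(81, -1)), Mul(Rational(-1, 34), 81)), -9457), Pow(Add(38801, -9), -1)) = Mul(Add(Add(Mul(97, Rational(1, 81)), Rational(-81, 34)), -9457), Pow(38792, -1)) = Mul(Add(Add(Rational(97, 81), Rational(-81, 34)), -9457), Rational(1, 38792)) = Mul(Add(Rational(-3263, 2754), -9457), Rational(1, 38792)) = Mul(Rational(-26047841, 2754), Rational(1, 38792)) = Rational(-26047841, 106833168)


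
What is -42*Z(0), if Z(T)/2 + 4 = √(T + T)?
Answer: 336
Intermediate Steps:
Z(T) = -8 + 2*√2*√T (Z(T) = -8 + 2*√(T + T) = -8 + 2*√(2*T) = -8 + 2*(√2*√T) = -8 + 2*√2*√T)
-42*Z(0) = -42*(-8 + 2*√2*√0) = -42*(-8 + 2*√2*0) = -42*(-8 + 0) = -42*(-8) = 336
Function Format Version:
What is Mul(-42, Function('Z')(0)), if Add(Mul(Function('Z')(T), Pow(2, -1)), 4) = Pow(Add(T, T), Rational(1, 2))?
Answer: 336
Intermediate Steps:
Function('Z')(T) = Add(-8, Mul(2, Pow(2, Rational(1, 2)), Pow(T, Rational(1, 2)))) (Function('Z')(T) = Add(-8, Mul(2, Pow(Add(T, T), Rational(1, 2)))) = Add(-8, Mul(2, Pow(Mul(2, T), Rational(1, 2)))) = Add(-8, Mul(2, Mul(Pow(2, Rational(1, 2)), Pow(T, Rational(1, 2))))) = Add(-8, Mul(2, Pow(2, Rational(1, 2)), Pow(T, Rational(1, 2)))))
Mul(-42, Function('Z')(0)) = Mul(-42, Add(-8, Mul(2, Pow(2, Rational(1, 2)), Pow(0, Rational(1, 2))))) = Mul(-42, Add(-8, Mul(2, Pow(2, Rational(1, 2)), 0))) = Mul(-42, Add(-8, 0)) = Mul(-42, -8) = 336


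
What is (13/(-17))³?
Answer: -2197/4913 ≈ -0.44718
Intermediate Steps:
(13/(-17))³ = (13*(-1/17))³ = (-13/17)³ = -2197/4913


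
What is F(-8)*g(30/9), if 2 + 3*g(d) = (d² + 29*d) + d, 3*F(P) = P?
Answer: -7856/81 ≈ -96.988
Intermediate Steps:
F(P) = P/3
g(d) = -⅔ + 10*d + d²/3 (g(d) = -⅔ + ((d² + 29*d) + d)/3 = -⅔ + (d² + 30*d)/3 = -⅔ + (10*d + d²/3) = -⅔ + 10*d + d²/3)
F(-8)*g(30/9) = ((⅓)*(-8))*(-⅔ + 10*(30/9) + (30/9)²/3) = -8*(-⅔ + 10*(30*(⅑)) + (30*(⅑))²/3)/3 = -8*(-⅔ + 10*(10/3) + (10/3)²/3)/3 = -8*(-⅔ + 100/3 + (⅓)*(100/9))/3 = -8*(-⅔ + 100/3 + 100/27)/3 = -8/3*982/27 = -7856/81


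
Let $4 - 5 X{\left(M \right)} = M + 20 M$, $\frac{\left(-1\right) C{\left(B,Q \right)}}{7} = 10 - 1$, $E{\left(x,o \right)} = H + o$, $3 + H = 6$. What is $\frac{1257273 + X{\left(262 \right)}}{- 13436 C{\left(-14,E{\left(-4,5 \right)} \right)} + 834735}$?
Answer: $\frac{6280867}{8406015} \approx 0.74719$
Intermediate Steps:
$H = 3$ ($H = -3 + 6 = 3$)
$E{\left(x,o \right)} = 3 + o$
$C{\left(B,Q \right)} = -63$ ($C{\left(B,Q \right)} = - 7 \left(10 - 1\right) = \left(-7\right) 9 = -63$)
$X{\left(M \right)} = \frac{4}{5} - \frac{21 M}{5}$ ($X{\left(M \right)} = \frac{4}{5} - \frac{M + 20 M}{5} = \frac{4}{5} - \frac{21 M}{5}$)
$\frac{1257273 + X{\left(262 \right)}}{- 13436 C{\left(-14,E{\left(-4,5 \right)} \right)} + 834735} = \frac{1257273 + \left(\frac{4}{5} - \frac{5502}{5}\right)}{\left(-13436\right) \left(-63\right) + 834735} = \frac{1257273 + \left(\frac{4}{5} - \frac{5502}{5}\right)}{846468 + 834735} = \frac{1257273 - \frac{5498}{5}}{1681203} = \frac{6280867}{5} \cdot \frac{1}{1681203} = \frac{6280867}{8406015}$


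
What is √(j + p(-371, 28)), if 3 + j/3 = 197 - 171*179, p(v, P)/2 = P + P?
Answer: I*√91133 ≈ 301.88*I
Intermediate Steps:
p(v, P) = 4*P (p(v, P) = 2*(P + P) = 2*(2*P) = 4*P)
j = -91245 (j = -9 + 3*(197 - 171*179) = -9 + 3*(197 - 30609) = -9 + 3*(-30412) = -9 - 91236 = -91245)
√(j + p(-371, 28)) = √(-91245 + 4*28) = √(-91245 + 112) = √(-91133) = I*√91133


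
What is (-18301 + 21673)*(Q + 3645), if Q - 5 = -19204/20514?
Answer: 42069575552/3419 ≈ 1.2305e+7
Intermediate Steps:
Q = 41683/10257 (Q = 5 - 19204/20514 = 5 - 19204*1/20514 = 5 - 9602/10257 = 41683/10257 ≈ 4.0639)
(-18301 + 21673)*(Q + 3645) = (-18301 + 21673)*(41683/10257 + 3645) = 3372*(37428448/10257) = 42069575552/3419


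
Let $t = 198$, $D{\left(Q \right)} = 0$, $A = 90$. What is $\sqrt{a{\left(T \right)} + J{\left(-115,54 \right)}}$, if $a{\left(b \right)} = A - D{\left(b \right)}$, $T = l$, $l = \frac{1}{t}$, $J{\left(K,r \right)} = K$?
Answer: $5 i \approx 5.0 i$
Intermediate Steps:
$l = \frac{1}{198} \approx 0.0050505$
$T = \frac{1}{198} \approx 0.0050505$
$a{\left(b \right)} = 90$ ($a{\left(b \right)} = 90 - 0 = 90 + 0 = 90$)
$\sqrt{a{\left(T \right)} + J{\left(-115,54 \right)}} = \sqrt{90 - 115} = \sqrt{-25} = 5 i$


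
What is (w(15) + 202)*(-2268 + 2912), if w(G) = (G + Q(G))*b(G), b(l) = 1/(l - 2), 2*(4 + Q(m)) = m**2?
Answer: 136206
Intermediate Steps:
Q(m) = -4 + m**2/2
b(l) = 1/(-2 + l)
w(G) = (-4 + G + G**2/2)/(-2 + G) (w(G) = (G + (-4 + G**2/2))/(-2 + G) = (-4 + G + G**2/2)/(-2 + G))
(w(15) + 202)*(-2268 + 2912) = ((2 + (1/2)*15) + 202)*(-2268 + 2912) = ((2 + 15/2) + 202)*644 = (19/2 + 202)*644 = (423/2)*644 = 136206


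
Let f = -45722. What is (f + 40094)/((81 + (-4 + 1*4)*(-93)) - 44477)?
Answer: 1407/11099 ≈ 0.12677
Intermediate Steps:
(f + 40094)/((81 + (-4 + 1*4)*(-93)) - 44477) = (-45722 + 40094)/((81 + (-4 + 1*4)*(-93)) - 44477) = -5628/((81 + (-4 + 4)*(-93)) - 44477) = -5628/((81 + 0*(-93)) - 44477) = -5628/((81 + 0) - 44477) = -5628/(81 - 44477) = -5628/(-44396) = -5628*(-1/44396) = 1407/11099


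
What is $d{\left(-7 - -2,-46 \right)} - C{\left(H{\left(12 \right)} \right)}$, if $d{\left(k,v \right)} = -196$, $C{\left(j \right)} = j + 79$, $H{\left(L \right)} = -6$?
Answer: $-269$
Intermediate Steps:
$C{\left(j \right)} = 79 + j$
$d{\left(-7 - -2,-46 \right)} - C{\left(H{\left(12 \right)} \right)} = -196 - \left(79 - 6\right) = -196 - 73 = -269$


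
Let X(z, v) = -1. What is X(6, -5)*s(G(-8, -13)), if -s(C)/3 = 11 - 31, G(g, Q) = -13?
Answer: -60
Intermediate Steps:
s(C) = 60 (s(C) = -3*(11 - 31) = -3*(-20) = 60)
X(6, -5)*s(G(-8, -13)) = -1*60 = -60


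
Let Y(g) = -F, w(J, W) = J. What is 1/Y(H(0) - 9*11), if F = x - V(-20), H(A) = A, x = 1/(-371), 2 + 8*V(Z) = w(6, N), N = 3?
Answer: 742/373 ≈ 1.9893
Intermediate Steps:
V(Z) = 1/2 (V(Z) = -1/4 + (1/8)*6 = -1/4 + 3/4 = 1/2)
x = -1/371 ≈ -0.0026954
F = -373/742 (F = -1/371 - 1*1/2 = -1/371 - 1/2 = -373/742 ≈ -0.50270)
Y(g) = 373/742 (Y(g) = -1*(-373/742) = 373/742)
1/Y(H(0) - 9*11) = 1/(373/742) = 742/373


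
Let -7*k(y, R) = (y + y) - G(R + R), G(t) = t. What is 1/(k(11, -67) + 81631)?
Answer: 7/571261 ≈ 1.2254e-5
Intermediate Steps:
k(y, R) = -2*y/7 + 2*R/7 (k(y, R) = -((y + y) - (R + R))/7 = -(2*y - 2*R)/7 = -(-2*R + 2*y)/7 = -2*y/7 + 2*R/7)
1/(k(11, -67) + 81631) = 1/((-2/7*11 + (2/7)*(-67)) + 81631) = 1/((-22/7 - 134/7) + 81631) = 1/(-156/7 + 81631) = 1/(571261/7) = 7/571261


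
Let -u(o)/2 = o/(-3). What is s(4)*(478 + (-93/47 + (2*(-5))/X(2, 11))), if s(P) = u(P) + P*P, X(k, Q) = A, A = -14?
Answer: 418256/47 ≈ 8899.1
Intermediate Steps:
X(k, Q) = -14
u(o) = 2*o/3 (u(o) = -2*o/(-3) = -2*o*(-1)/3 = -(-2)*o/3 = 2*o/3)
s(P) = P² + 2*P/3 (s(P) = 2*P/3 + P*P = 2*P/3 + P² = P² + 2*P/3)
s(4)*(478 + (-93/47 + (2*(-5))/X(2, 11))) = ((⅓)*4*(2 + 3*4))*(478 + (-93/47 + (2*(-5))/(-14))) = ((⅓)*4*(2 + 12))*(478 + (-93*1/47 - 10*(-1/14))) = ((⅓)*4*14)*(478 + (-93/47 + 5/7)) = 56*(478 - 416/329)/3 = (56/3)*(156846/329) = 418256/47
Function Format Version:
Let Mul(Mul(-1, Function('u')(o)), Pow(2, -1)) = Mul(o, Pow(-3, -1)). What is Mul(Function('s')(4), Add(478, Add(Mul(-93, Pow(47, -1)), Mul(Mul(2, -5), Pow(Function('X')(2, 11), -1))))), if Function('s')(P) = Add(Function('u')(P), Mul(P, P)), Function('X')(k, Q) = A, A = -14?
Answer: Rational(418256, 47) ≈ 8899.1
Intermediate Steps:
Function('X')(k, Q) = -14
Function('u')(o) = Mul(Rational(2, 3), o) (Function('u')(o) = Mul(-2, Mul(o, Pow(-3, -1))) = Mul(-2, Mul(o, Rational(-1, 3))) = Mul(-2, Mul(Rational(-1, 3), o)) = Mul(Rational(2, 3), o))
Function('s')(P) = Add(Pow(P, 2), Mul(Rational(2, 3), P)) (Function('s')(P) = Add(Mul(Rational(2, 3), P), Mul(P, P)) = Add(Mul(Rational(2, 3), P), Pow(P, 2)) = Add(Pow(P, 2), Mul(Rational(2, 3), P)))
Mul(Function('s')(4), Add(478, Add(Mul(-93, Pow(47, -1)), Mul(Mul(2, -5), Pow(Function('X')(2, 11), -1))))) = Mul(Mul(Rational(1, 3), 4, Add(2, Mul(3, 4))), Add(478, Add(Mul(-93, Pow(47, -1)), Mul(Mul(2, -5), Pow(-14, -1))))) = Mul(Mul(Rational(1, 3), 4, Add(2, 12)), Add(478, Add(Mul(-93, Rational(1, 47)), Mul(-10, Rational(-1, 14))))) = Mul(Mul(Rational(1, 3), 4, 14), Add(478, Add(Rational(-93, 47), Rational(5, 7)))) = Mul(Rational(56, 3), Add(478, Rational(-416, 329))) = Mul(Rational(56, 3), Rational(156846, 329)) = Rational(418256, 47)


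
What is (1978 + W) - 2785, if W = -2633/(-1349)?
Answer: -1086010/1349 ≈ -805.05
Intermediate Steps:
W = 2633/1349 (W = -2633*(-1/1349) = 2633/1349 ≈ 1.9518)
(1978 + W) - 2785 = (1978 + 2633/1349) - 2785 = 2670955/1349 - 2785 = -1086010/1349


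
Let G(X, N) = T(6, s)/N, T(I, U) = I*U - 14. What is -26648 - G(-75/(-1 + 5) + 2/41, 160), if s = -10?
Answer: -2131803/80 ≈ -26648.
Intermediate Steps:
T(I, U) = -14 + I*U
G(X, N) = -74/N (G(X, N) = (-14 + 6*(-10))/N = (-14 - 60)/N = -74/N)
-26648 - G(-75/(-1 + 5) + 2/41, 160) = -26648 - (-74)/160 = -26648 - 1*(-37/80) = -26648 + 37/80 = -2131803/80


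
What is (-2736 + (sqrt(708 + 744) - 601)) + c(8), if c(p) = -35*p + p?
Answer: -3609 + 22*sqrt(3) ≈ -3570.9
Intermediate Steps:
c(p) = -34*p
(-2736 + (sqrt(708 + 744) - 601)) + c(8) = (-2736 + (sqrt(708 + 744) - 601)) - 34*8 = (-2736 + (sqrt(1452) - 601)) - 272 = (-2736 + (22*sqrt(3) - 601)) - 272 = (-2736 + (-601 + 22*sqrt(3))) - 272 = (-3337 + 22*sqrt(3)) - 272 = -3609 + 22*sqrt(3)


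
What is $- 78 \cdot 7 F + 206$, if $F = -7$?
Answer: $4028$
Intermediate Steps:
$- 78 \cdot 7 F + 206 = - 78 \cdot 7 \left(-7\right) + 206 = \left(-78\right) \left(-49\right) + 206 = 3822 + 206 = 4028$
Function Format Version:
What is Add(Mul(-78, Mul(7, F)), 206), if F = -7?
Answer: 4028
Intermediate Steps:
Add(Mul(-78, Mul(7, F)), 206) = Add(Mul(-78, Mul(7, -7)), 206) = Add(Mul(-78, -49), 206) = Add(3822, 206) = 4028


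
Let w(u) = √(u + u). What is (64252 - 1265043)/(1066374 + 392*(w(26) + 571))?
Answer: -774633876473/832311765954 + 235355036*√13/416155882977 ≈ -0.92866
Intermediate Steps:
w(u) = √2*√u (w(u) = √(2*u) = √2*√u)
(64252 - 1265043)/(1066374 + 392*(w(26) + 571)) = (64252 - 1265043)/(1066374 + 392*(√2*√26 + 571)) = -1200791/(1066374 + 392*(2*√13 + 571)) = -1200791/(1066374 + 392*(571 + 2*√13)) = -1200791/(1066374 + (223832 + 784*√13)) = -1200791/(1290206 + 784*√13)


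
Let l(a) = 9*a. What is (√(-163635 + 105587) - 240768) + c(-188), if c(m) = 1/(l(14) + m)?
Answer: -14927617/62 + 8*I*√907 ≈ -2.4077e+5 + 240.93*I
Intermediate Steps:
c(m) = 1/(126 + m) (c(m) = 1/(9*14 + m) = 1/(126 + m))
(√(-163635 + 105587) - 240768) + c(-188) = (√(-163635 + 105587) - 240768) + 1/(126 - 188) = (√(-58048) - 240768) + 1/(-62) = (8*I*√907 - 240768) - 1/62 = (-240768 + 8*I*√907) - 1/62 = -14927617/62 + 8*I*√907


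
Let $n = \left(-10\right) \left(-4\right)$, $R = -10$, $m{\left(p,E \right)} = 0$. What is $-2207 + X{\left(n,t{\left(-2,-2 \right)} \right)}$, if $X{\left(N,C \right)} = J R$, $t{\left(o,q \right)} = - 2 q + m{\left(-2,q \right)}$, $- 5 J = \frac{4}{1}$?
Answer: $-2199$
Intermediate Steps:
$J = - \frac{4}{5}$ ($J = - \frac{4 \cdot 1^{-1}}{5} = - \frac{4 \cdot 1}{5} = \left(- \frac{1}{5}\right) 4 = - \frac{4}{5} \approx -0.8$)
$t{\left(o,q \right)} = - 2 q$ ($t{\left(o,q \right)} = - 2 q + 0 = - 2 q$)
$n = 40$
$X{\left(N,C \right)} = 8$ ($X{\left(N,C \right)} = \left(- \frac{4}{5}\right) \left(-10\right) = 8$)
$-2207 + X{\left(n,t{\left(-2,-2 \right)} \right)} = -2207 + 8 = -2199$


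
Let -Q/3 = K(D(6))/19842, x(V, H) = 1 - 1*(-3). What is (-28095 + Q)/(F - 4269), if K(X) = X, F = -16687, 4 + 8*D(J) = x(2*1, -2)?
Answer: 28095/20956 ≈ 1.3407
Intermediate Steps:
x(V, H) = 4 (x(V, H) = 1 + 3 = 4)
D(J) = 0 (D(J) = -1/2 + (1/8)*4 = -1/2 + 1/2 = 0)
Q = 0 (Q = -0/19842 = -3*0 = 0)
(-28095 + Q)/(F - 4269) = (-28095 + 0)/(-16687 - 4269) = -28095/(-20956) = -28095*(-1/20956) = 28095/20956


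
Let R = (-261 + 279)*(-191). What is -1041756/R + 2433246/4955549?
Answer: 861806400632/2839529577 ≈ 303.50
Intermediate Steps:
R = -3438 (R = 18*(-191) = -3438)
-1041756/R + 2433246/4955549 = -1041756/(-3438) + 2433246/4955549 = -1041756*(-1/3438) + 2433246*(1/4955549) = 173626/573 + 2433246/4955549 = 861806400632/2839529577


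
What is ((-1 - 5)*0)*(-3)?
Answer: 0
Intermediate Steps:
((-1 - 5)*0)*(-3) = -6*0*(-3) = 0*(-3) = 0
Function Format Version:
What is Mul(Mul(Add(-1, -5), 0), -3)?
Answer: 0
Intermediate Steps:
Mul(Mul(Add(-1, -5), 0), -3) = Mul(Mul(-6, 0), -3) = Mul(0, -3) = 0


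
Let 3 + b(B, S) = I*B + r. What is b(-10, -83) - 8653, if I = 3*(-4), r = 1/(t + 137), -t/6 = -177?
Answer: -10234663/1199 ≈ -8536.0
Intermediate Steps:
t = 1062 (t = -6*(-177) = 1062)
r = 1/1199 (r = 1/(1062 + 137) = 1/1199 ≈ 0.00083403)
I = -12
b(B, S) = -3596/1199 - 12*B (b(B, S) = -3 + (-12*B + 1/1199) = -3 + (1/1199 - 12*B) = -3596/1199 - 12*B)
b(-10, -83) - 8653 = (-3596/1199 - 12*(-10)) - 8653 = (-3596/1199 + 120) - 8653 = 140284/1199 - 8653 = -10234663/1199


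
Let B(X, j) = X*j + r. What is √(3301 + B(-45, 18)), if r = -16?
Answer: 15*√11 ≈ 49.749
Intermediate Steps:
B(X, j) = -16 + X*j (B(X, j) = X*j - 16 = -16 + X*j)
√(3301 + B(-45, 18)) = √(3301 + (-16 - 45*18)) = √(3301 + (-16 - 810)) = √(3301 - 826) = √2475 = 15*√11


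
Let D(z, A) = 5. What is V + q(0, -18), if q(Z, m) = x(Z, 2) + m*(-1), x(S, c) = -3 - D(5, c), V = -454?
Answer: -444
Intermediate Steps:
x(S, c) = -8 (x(S, c) = -3 - 1*5 = -3 - 5 = -8)
q(Z, m) = -8 - m (q(Z, m) = -8 + m*(-1) = -8 - m)
V + q(0, -18) = -454 + (-8 - 1*(-18)) = -454 + (-8 + 18) = -454 + 10 = -444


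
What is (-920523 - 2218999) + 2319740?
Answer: -819782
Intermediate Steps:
(-920523 - 2218999) + 2319740 = -3139522 + 2319740 = -819782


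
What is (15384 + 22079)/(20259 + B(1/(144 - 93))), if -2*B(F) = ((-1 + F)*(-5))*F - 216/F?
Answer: 97441263/67019842 ≈ 1.4539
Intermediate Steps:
B(F) = 108/F - F*(5 - 5*F)/2 (B(F) = -(((-1 + F)*(-5))*F - 216/F)/2 = -((5 - 5*F)*F - 216/F)/2 = -(F*(5 - 5*F) - 216/F)/2 = -(-216/F + F*(5 - 5*F))/2 = 108/F - F*(5 - 5*F)/2)
(15384 + 22079)/(20259 + B(1/(144 - 93))) = (15384 + 22079)/(20259 + (216 + 5*(1/(144 - 93))²*(-1 + 1/(144 - 93)))/(2*(1/(144 - 93)))) = 37463/(20259 + (216 + 5*(1/51)²*(-1 + 1/51))/(2*(1/51))) = 37463/(20259 + (½)*51*(216 + 5*(1/2601)*(-50/51))) = 37463/(20259 + (½)*51*(216 - 250/132651)) = 37463/(20259 + (½)*51*(28652366/132651)) = 37463/(20259 + 14326183/2601) = 37463/(67019842/2601) = 37463*(2601/67019842) = 97441263/67019842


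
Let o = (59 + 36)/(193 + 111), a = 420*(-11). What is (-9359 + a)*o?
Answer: -69895/16 ≈ -4368.4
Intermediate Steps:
a = -4620
o = 5/16 (o = 95/304 = 95*(1/304) = 5/16 ≈ 0.31250)
(-9359 + a)*o = (-9359 - 4620)*(5/16) = -13979*5/16 = -69895/16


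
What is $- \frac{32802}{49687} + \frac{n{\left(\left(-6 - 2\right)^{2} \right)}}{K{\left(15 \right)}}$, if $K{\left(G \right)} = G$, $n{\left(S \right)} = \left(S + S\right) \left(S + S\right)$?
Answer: $\frac{73961798}{67755} \approx 1091.6$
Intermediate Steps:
$n{\left(S \right)} = 4 S^{2}$ ($n{\left(S \right)} = 2 S 2 S = 4 S^{2}$)
$- \frac{32802}{49687} + \frac{n{\left(\left(-6 - 2\right)^{2} \right)}}{K{\left(15 \right)}} = - \frac{32802}{49687} + \frac{4 \left(\left(-6 - 2\right)^{2}\right)^{2}}{15} = \left(-32802\right) \frac{1}{49687} + 4 \left(\left(-8\right)^{2}\right)^{2} \cdot \frac{1}{15} = - \frac{2982}{4517} + 4 \cdot 64^{2} \cdot \frac{1}{15} = - \frac{2982}{4517} + 4 \cdot 4096 \cdot \frac{1}{15} = - \frac{2982}{4517} + 16384 \cdot \frac{1}{15} = - \frac{2982}{4517} + \frac{16384}{15} = \frac{73961798}{67755}$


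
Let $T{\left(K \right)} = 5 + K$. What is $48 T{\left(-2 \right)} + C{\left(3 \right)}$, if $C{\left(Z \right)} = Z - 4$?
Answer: $143$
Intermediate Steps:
$C{\left(Z \right)} = -4 + Z$
$48 T{\left(-2 \right)} + C{\left(3 \right)} = 48 \left(5 - 2\right) + \left(-4 + 3\right) = 48 \cdot 3 - 1 = 144 - 1 = 143$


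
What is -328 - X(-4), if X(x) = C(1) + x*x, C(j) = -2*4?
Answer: -336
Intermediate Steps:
C(j) = -8
X(x) = -8 + x**2 (X(x) = -8 + x*x = -8 + x**2)
-328 - X(-4) = -328 - (-8 + (-4)**2) = -328 - (-8 + 16) = -328 - 1*8 = -328 - 8 = -336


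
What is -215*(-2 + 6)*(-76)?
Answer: 65360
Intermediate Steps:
-215*(-2 + 6)*(-76) = -215*4*(-76) = -43*20*(-76) = -860*(-76) = 65360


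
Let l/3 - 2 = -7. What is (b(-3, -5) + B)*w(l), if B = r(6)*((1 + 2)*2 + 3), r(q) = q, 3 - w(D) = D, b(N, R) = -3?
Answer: 918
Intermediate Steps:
l = -15 (l = 6 + 3*(-7) = 6 - 21 = -15)
w(D) = 3 - D
B = 54 (B = 6*((1 + 2)*2 + 3) = 6*(3*2 + 3) = 6*(6 + 3) = 6*9 = 54)
(b(-3, -5) + B)*w(l) = (-3 + 54)*(3 - 1*(-15)) = 51*(3 + 15) = 51*18 = 918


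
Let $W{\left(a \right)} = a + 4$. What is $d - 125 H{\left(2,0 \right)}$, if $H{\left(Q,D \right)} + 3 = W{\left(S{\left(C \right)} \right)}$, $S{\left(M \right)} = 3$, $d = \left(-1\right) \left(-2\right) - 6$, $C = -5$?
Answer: $-504$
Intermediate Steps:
$d = -4$ ($d = 2 - 6 = -4$)
$W{\left(a \right)} = 4 + a$
$H{\left(Q,D \right)} = 4$ ($H{\left(Q,D \right)} = -3 + \left(4 + 3\right) = -3 + 7 = 4$)
$d - 125 H{\left(2,0 \right)} = -4 - 500 = -504$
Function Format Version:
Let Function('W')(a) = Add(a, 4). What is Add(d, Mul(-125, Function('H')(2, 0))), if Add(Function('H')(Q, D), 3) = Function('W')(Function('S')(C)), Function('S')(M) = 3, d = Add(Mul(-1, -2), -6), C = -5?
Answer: -504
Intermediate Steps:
d = -4 (d = Add(2, -6) = -4)
Function('W')(a) = Add(4, a)
Function('H')(Q, D) = 4 (Function('H')(Q, D) = Add(-3, Add(4, 3)) = Add(-3, 7) = 4)
Add(d, Mul(-125, Function('H')(2, 0))) = Add(-4, Mul(-125, 4)) = Add(-4, -500) = -504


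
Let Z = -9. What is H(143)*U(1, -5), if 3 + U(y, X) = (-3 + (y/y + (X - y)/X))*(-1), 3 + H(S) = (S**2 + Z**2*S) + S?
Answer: -353892/5 ≈ -70778.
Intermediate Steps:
H(S) = -3 + S**2 + 82*S (H(S) = -3 + ((S**2 + (-9)**2*S) + S) = -3 + ((S**2 + 81*S) + S) = -3 + (S**2 + 82*S) = -3 + S**2 + 82*S)
U(y, X) = -1 - (X - y)/X (U(y, X) = -3 + (-3 + (y/y + (X - y)/X))*(-1) = -3 + (-3 + (1 + (X - y)/X))*(-1) = -3 + (-2 + (X - y)/X)*(-1) = -3 + (2 - (X - y)/X) = -1 - (X - y)/X)
H(143)*U(1, -5) = (-3 + 143**2 + 82*143)*(-2 + 1/(-5)) = (-3 + 20449 + 11726)*(-2 + 1*(-1/5)) = 32172*(-2 - 1/5) = 32172*(-11/5) = -353892/5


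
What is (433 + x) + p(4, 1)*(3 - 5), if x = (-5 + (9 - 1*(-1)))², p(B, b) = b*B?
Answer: 450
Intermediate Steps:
p(B, b) = B*b
x = 25 (x = (-5 + (9 + 1))² = (-5 + 10)² = 5² = 25)
(433 + x) + p(4, 1)*(3 - 5) = (433 + 25) + (4*1)*(3 - 5) = 458 + 4*(-2) = 458 - 8 = 450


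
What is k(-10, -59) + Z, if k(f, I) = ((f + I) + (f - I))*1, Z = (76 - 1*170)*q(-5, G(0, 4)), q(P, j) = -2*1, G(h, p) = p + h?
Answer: 168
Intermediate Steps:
G(h, p) = h + p
q(P, j) = -2
Z = 188 (Z = (76 - 1*170)*(-2) = (76 - 170)*(-2) = -94*(-2) = 188)
k(f, I) = 2*f (k(f, I) = ((I + f) + (f - I))*1 = (2*f)*1 = 2*f)
k(-10, -59) + Z = 2*(-10) + 188 = -20 + 188 = 168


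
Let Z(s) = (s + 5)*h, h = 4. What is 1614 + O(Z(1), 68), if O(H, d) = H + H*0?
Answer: 1638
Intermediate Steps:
Z(s) = 20 + 4*s (Z(s) = (s + 5)*4 = (5 + s)*4 = 20 + 4*s)
O(H, d) = H (O(H, d) = H + 0 = H)
1614 + O(Z(1), 68) = 1614 + (20 + 4*1) = 1614 + (20 + 4) = 1614 + 24 = 1638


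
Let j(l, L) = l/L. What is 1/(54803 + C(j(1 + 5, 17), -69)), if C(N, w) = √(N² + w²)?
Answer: 15838067/867972209836 - 51*√152885/867972209836 ≈ 1.8224e-5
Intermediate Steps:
1/(54803 + C(j(1 + 5, 17), -69)) = 1/(54803 + √(((1 + 5)/17)² + (-69)²)) = 1/(54803 + √((6*(1/17))² + 4761)) = 1/(54803 + √((6/17)² + 4761)) = 1/(54803 + √(36/289 + 4761)) = 1/(54803 + √(1375965/289)) = 1/(54803 + 3*√152885/17)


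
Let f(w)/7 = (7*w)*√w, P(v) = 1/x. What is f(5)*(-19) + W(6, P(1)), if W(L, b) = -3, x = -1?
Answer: -3 - 4655*√5 ≈ -10412.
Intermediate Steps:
P(v) = -1 (P(v) = 1/(-1) = -1)
f(w) = 49*w^(3/2) (f(w) = 7*((7*w)*√w) = 7*(7*w^(3/2)) = 49*w^(3/2))
f(5)*(-19) + W(6, P(1)) = (49*5^(3/2))*(-19) - 3 = (49*(5*√5))*(-19) - 3 = (245*√5)*(-19) - 3 = -4655*√5 - 3 = -3 - 4655*√5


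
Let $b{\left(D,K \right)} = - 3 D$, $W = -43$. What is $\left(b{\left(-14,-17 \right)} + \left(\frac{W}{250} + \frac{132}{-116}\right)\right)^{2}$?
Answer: $\frac{87026770009}{52562500} \approx 1655.7$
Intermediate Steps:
$\left(b{\left(-14,-17 \right)} + \left(\frac{W}{250} + \frac{132}{-116}\right)\right)^{2} = \left(\left(-3\right) \left(-14\right) + \left(- \frac{43}{250} + \frac{132}{-116}\right)\right)^{2} = \left(42 + \left(\left(-43\right) \frac{1}{250} + 132 \left(- \frac{1}{116}\right)\right)\right)^{2} = \left(42 - \frac{9497}{7250}\right)^{2} = \left(\frac{295003}{7250}\right)^{2} = \frac{87026770009}{52562500}$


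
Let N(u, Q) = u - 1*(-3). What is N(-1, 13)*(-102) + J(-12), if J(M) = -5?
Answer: -209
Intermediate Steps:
N(u, Q) = 3 + u (N(u, Q) = u + 3 = 3 + u)
N(-1, 13)*(-102) + J(-12) = (3 - 1)*(-102) - 5 = 2*(-102) - 5 = -204 - 5 = -209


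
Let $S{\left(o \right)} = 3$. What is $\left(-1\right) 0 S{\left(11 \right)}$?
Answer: $0$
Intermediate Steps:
$\left(-1\right) 0 S{\left(11 \right)} = \left(-1\right) 0 \cdot 3 = 0 \cdot 3 = 0$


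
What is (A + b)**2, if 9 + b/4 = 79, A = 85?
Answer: 133225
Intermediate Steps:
b = 280 (b = -36 + 4*79 = -36 + 316 = 280)
(A + b)**2 = (85 + 280)**2 = 365**2 = 133225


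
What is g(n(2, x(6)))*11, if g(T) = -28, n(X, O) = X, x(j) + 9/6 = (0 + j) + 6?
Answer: -308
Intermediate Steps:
x(j) = 9/2 + j (x(j) = -3/2 + ((0 + j) + 6) = -3/2 + (j + 6) = -3/2 + (6 + j) = 9/2 + j)
g(n(2, x(6)))*11 = -28*11 = -308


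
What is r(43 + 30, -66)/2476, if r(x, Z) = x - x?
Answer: 0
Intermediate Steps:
r(x, Z) = 0
r(43 + 30, -66)/2476 = 0/2476 = 0*(1/2476) = 0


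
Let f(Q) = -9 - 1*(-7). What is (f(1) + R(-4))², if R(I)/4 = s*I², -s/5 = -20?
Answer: 40934404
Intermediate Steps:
s = 100 (s = -5*(-20) = 100)
f(Q) = -2 (f(Q) = -9 + 7 = -2)
R(I) = 400*I² (R(I) = 4*(100*I²) = 400*I²)
(f(1) + R(-4))² = (-2 + 400*(-4)²)² = (-2 + 400*16)² = (-2 + 6400)² = 6398² = 40934404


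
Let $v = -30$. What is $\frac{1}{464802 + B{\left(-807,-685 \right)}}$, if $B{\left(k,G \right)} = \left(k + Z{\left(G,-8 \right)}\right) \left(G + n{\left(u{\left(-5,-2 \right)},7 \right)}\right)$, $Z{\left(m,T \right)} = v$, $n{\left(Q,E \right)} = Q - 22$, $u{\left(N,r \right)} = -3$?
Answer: $\frac{1}{1059072} \approx 9.4422 \cdot 10^{-7}$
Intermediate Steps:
$n{\left(Q,E \right)} = -22 + Q$
$Z{\left(m,T \right)} = -30$
$B{\left(k,G \right)} = \left(-30 + k\right) \left(-25 + G\right)$ ($B{\left(k,G \right)} = \left(k - 30\right) \left(G - 25\right) = \left(-30 + k\right) \left(G - 25\right) = \left(-30 + k\right) \left(-25 + G\right)$)
$\frac{1}{464802 + B{\left(-807,-685 \right)}} = \frac{1}{464802 - -594270} = \frac{1}{464802 + \left(750 + 20550 + 20175 + 552795\right)} = \frac{1}{464802 + 594270} = \frac{1}{1059072}$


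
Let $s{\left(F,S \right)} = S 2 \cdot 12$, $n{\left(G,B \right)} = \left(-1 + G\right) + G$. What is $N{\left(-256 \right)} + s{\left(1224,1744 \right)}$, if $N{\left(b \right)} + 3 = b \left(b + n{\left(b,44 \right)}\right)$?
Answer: $238717$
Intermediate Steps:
$n{\left(G,B \right)} = -1 + 2 G$
$s{\left(F,S \right)} = 24 S$ ($s{\left(F,S \right)} = 2 S 12 = 24 S$)
$N{\left(b \right)} = -3 + b \left(-1 + 3 b\right)$ ($N{\left(b \right)} = -3 + b \left(b + \left(-1 + 2 b\right)\right) = -3 + b \left(-1 + 3 b\right)$)
$N{\left(-256 \right)} + s{\left(1224,1744 \right)} = \left(-3 - -256 + 3 \left(-256\right)^{2}\right) + 24 \cdot 1744 = \left(-3 + 256 + 3 \cdot 65536\right) + 41856 = \left(-3 + 256 + 196608\right) + 41856 = 196861 + 41856 = 238717$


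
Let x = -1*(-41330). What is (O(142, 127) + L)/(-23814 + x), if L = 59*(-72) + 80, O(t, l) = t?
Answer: -2013/8758 ≈ -0.22985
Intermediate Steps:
x = 41330
L = -4168 (L = -4248 + 80 = -4168)
(O(142, 127) + L)/(-23814 + x) = (142 - 4168)/(-23814 + 41330) = -4026/17516 = -4026*1/17516 = -2013/8758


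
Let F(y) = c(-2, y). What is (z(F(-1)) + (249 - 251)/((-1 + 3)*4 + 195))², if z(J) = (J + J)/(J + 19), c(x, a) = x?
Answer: 715716/11909401 ≈ 0.060097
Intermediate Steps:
F(y) = -2
z(J) = 2*J/(19 + J) (z(J) = (2*J)/(19 + J) = 2*J/(19 + J))
(z(F(-1)) + (249 - 251)/((-1 + 3)*4 + 195))² = (2*(-2)/(19 - 2) + (249 - 251)/((-1 + 3)*4 + 195))² = (2*(-2)/17 - 2/(2*4 + 195))² = (2*(-2)*(1/17) - 2/(8 + 195))² = (-4/17 - 2/203)² = (-846/3451)² = 715716/11909401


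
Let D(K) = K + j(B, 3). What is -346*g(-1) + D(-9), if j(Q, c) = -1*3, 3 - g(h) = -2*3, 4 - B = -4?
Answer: -3126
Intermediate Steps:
B = 8 (B = 4 - 1*(-4) = 4 + 4 = 8)
g(h) = 9 (g(h) = 3 - (-2)*3 = 3 - 1*(-6) = 3 + 6 = 9)
j(Q, c) = -3
D(K) = -3 + K (D(K) = K - 3 = -3 + K)
-346*g(-1) + D(-9) = -346*9 + (-3 - 9) = -3114 - 12 = -3126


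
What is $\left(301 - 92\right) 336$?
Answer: $70224$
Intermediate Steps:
$\left(301 - 92\right) 336 = 209 \cdot 336 = 70224$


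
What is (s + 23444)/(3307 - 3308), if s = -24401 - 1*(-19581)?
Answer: -18624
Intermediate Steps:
s = -4820 (s = -24401 + 19581 = -4820)
(s + 23444)/(3307 - 3308) = (-4820 + 23444)/(3307 - 3308) = 18624/(-1) = 18624*(-1) = -18624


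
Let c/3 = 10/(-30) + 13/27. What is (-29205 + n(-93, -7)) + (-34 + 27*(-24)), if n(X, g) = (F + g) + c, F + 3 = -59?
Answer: -269600/9 ≈ -29956.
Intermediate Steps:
F = -62 (F = -3 - 59 = -62)
c = 4/9 (c = 3*(10/(-30) + 13/27) = 3*(10*(-1/30) + 13*(1/27)) = 3*(-⅓ + 13/27) = 3*(4/27) = 4/9 ≈ 0.44444)
n(X, g) = -554/9 + g (n(X, g) = (-62 + g) + 4/9 = -554/9 + g)
(-29205 + n(-93, -7)) + (-34 + 27*(-24)) = (-29205 + (-554/9 - 7)) + (-34 + 27*(-24)) = (-29205 - 617/9) + (-34 - 648) = -263462/9 - 682 = -269600/9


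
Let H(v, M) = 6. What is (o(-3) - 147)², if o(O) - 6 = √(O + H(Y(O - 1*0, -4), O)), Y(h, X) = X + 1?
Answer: (141 - √3)² ≈ 19396.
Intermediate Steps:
Y(h, X) = 1 + X
o(O) = 6 + √(6 + O) (o(O) = 6 + √(O + 6) = 6 + √(6 + O))
(o(-3) - 147)² = ((6 + √(6 - 3)) - 147)² = ((6 + √3) - 147)² = (-141 + √3)²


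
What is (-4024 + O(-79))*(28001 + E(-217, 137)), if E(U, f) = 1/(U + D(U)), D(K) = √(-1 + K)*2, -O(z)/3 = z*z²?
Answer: 1980984617284192/47961 - 2950186*I*√218/47961 ≈ 4.1304e+10 - 908.22*I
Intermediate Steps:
O(z) = -3*z³ (O(z) = -3*z*z² = -3*z³)
D(K) = 2*√(-1 + K)
E(U, f) = 1/(U + 2*√(-1 + U))
(-4024 + O(-79))*(28001 + E(-217, 137)) = (-4024 - 3*(-79)³)*(28001 + 1/(-217 + 2*√(-1 - 217))) = (-4024 - 3*(-493039))*(28001 + 1/(-217 + 2*√(-218))) = (-4024 + 1479117)*(28001 + 1/(-217 + 2*(I*√218))) = 1475093*(28001 + 1/(-217 + 2*I*√218)) = 41304079093 + 1475093/(-217 + 2*I*√218)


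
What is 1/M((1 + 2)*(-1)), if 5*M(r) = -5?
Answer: -1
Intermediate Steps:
M(r) = -1 (M(r) = (⅕)*(-5) = -1)
1/M((1 + 2)*(-1)) = 1/(-1) = -1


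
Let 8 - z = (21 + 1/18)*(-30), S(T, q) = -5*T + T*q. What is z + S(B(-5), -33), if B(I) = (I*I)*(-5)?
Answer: 16169/3 ≈ 5389.7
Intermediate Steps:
B(I) = -5*I² (B(I) = I²*(-5) = -5*I²)
z = 1919/3 (z = 8 - (21 + 1/18)*(-30) = 8 - 379*(-30)/18 = 8 - 1*(-1895/3) = 8 + 1895/3 = 1919/3 ≈ 639.67)
z + S(B(-5), -33) = 1919/3 + (-5*(-5)²)*(-5 - 33) = 1919/3 - 5*25*(-38) = 1919/3 - 125*(-38) = 1919/3 + 4750 = 16169/3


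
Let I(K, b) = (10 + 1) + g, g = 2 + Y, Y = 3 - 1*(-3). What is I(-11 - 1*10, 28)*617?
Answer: 11723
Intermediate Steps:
Y = 6 (Y = 3 + 3 = 6)
g = 8 (g = 2 + 6 = 8)
I(K, b) = 19 (I(K, b) = (10 + 1) + 8 = 11 + 8 = 19)
I(-11 - 1*10, 28)*617 = 19*617 = 11723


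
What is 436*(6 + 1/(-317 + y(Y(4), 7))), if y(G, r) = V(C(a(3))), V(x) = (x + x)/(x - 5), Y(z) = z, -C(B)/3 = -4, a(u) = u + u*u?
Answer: 5739068/2195 ≈ 2614.6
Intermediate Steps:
a(u) = u + u²
C(B) = 12 (C(B) = -3*(-4) = 12)
V(x) = 2*x/(-5 + x) (V(x) = (2*x)/(-5 + x) = 2*x/(-5 + x))
y(G, r) = 24/7 (y(G, r) = 2*12/(-5 + 12) = 2*12/7 = 2*12*(⅐) = 24/7)
436*(6 + 1/(-317 + y(Y(4), 7))) = 436*(6 + 1/(-317 + 24/7)) = 436*(6 + 1/(-2195/7)) = 436*(6 - 7/2195) = 436*(13163/2195) = 5739068/2195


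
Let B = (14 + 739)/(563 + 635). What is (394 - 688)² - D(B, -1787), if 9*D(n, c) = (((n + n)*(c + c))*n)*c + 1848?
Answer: -510737372815/1076403 ≈ -4.7449e+5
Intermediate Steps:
B = 753/1198 ≈ 0.62855
D(n, c) = 616/3 + 4*c²*n²/9 (D(n, c) = ((((n + n)*(c + c))*n)*c + 1848)/9 = ((((2*n)*(2*c))*n)*c + 1848)/9 = (((4*c*n)*n)*c + 1848)/9 = ((4*c*n²)*c + 1848)/9 = (4*c²*n² + 1848)/9 = (1848 + 4*c²*n²)/9 = 616/3 + 4*c²*n²/9)
(394 - 688)² - D(B, -1787) = (394 - 688)² - (616/3 + (4/9)*(-1787)²*(753/1198)²) = (-294)² - (616/3 + (4/9)*3193369*(567009/1435204)) = 86436 - (616/3 + 201185440369/358801) = 86436 - 1*603777342523/1076403 = 86436 - 603777342523/1076403 = -510737372815/1076403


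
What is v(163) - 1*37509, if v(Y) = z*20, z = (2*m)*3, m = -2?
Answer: -37749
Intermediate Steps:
z = -12 (z = (2*(-2))*3 = -4*3 = -12)
v(Y) = -240 (v(Y) = -12*20 = -240)
v(163) - 1*37509 = -240 - 1*37509 = -240 - 37509 = -37749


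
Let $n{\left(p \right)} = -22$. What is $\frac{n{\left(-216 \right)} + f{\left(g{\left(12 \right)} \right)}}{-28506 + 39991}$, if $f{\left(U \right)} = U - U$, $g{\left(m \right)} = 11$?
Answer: $- \frac{22}{11485} \approx -0.0019155$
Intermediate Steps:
$f{\left(U \right)} = 0$
$\frac{n{\left(-216 \right)} + f{\left(g{\left(12 \right)} \right)}}{-28506 + 39991} = \frac{-22 + 0}{-28506 + 39991} = - \frac{22}{11485}$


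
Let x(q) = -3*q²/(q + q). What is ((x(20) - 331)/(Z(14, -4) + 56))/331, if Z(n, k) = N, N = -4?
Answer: -361/17212 ≈ -0.020974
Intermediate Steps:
x(q) = -3*q/2 (x(q) = -3*q²/(2*q) = -3*1/(2*q)*q² = -3*q/2)
Z(n, k) = -4
((x(20) - 331)/(Z(14, -4) + 56))/331 = ((-3/2*20 - 331)/(-4 + 56))/331 = ((-30 - 331)/52)*(1/331) = -361*1/52*(1/331) = -361/52*1/331 = -361/17212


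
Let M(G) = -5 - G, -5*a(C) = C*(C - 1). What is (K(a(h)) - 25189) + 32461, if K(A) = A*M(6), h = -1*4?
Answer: 7316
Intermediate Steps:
h = -4
a(C) = -C*(-1 + C)/5 (a(C) = -C*(C - 1)/5 = -C*(-1 + C)/5)
K(A) = -11*A (K(A) = A*(-5 - 1*6) = A*(-5 - 6) = A*(-11) = -11*A)
(K(a(h)) - 25189) + 32461 = (-11*(-4)*(1 - 1*(-4))/5 - 25189) + 32461 = (-11*(-4)*(1 + 4)/5 - 25189) + 32461 = (-11*(-4)*5/5 - 25189) + 32461 = (-11*(-4) - 25189) + 32461 = (44 - 25189) + 32461 = -25145 + 32461 = 7316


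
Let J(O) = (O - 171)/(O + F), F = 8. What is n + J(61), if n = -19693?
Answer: -1358927/69 ≈ -19695.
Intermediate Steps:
J(O) = (-171 + O)/(8 + O) (J(O) = (O - 171)/(O + 8) = (-171 + O)/(8 + O))
n + J(61) = -19693 + (-171 + 61)/(8 + 61) = -19693 - 110/69 = -1358927/69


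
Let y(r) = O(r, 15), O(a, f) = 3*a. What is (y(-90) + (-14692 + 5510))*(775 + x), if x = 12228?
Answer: -122904356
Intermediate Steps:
y(r) = 3*r
(y(-90) + (-14692 + 5510))*(775 + x) = (3*(-90) + (-14692 + 5510))*(775 + 12228) = (-270 - 9182)*13003 = -9452*13003 = -122904356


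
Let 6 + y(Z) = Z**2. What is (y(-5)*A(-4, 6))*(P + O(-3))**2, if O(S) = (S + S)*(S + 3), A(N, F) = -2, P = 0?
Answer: 0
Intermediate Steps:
O(S) = 2*S*(3 + S) (O(S) = (2*S)*(3 + S) = 2*S*(3 + S))
y(Z) = -6 + Z**2
(y(-5)*A(-4, 6))*(P + O(-3))**2 = ((-6 + (-5)**2)*(-2))*(0 + 2*(-3)*(3 - 3))**2 = ((-6 + 25)*(-2))*(0 + 2*(-3)*0)**2 = (19*(-2))*(0 + 0)**2 = -38*0**2 = -38*0 = 0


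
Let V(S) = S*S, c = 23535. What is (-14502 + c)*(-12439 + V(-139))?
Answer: 62165106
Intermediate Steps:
V(S) = S²
(-14502 + c)*(-12439 + V(-139)) = (-14502 + 23535)*(-12439 + (-139)²) = 9033*(-12439 + 19321) = 9033*6882 = 62165106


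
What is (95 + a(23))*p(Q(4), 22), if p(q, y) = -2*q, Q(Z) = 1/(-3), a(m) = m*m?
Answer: 416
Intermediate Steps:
a(m) = m²
Q(Z) = -⅓
(95 + a(23))*p(Q(4), 22) = (95 + 23²)*(-2*(-⅓)) = (95 + 529)*(⅔) = 624*(⅔) = 416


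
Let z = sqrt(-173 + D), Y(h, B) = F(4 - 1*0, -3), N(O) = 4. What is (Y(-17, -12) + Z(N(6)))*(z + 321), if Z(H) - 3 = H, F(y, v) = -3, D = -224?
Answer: 1284 + 4*I*sqrt(397) ≈ 1284.0 + 79.699*I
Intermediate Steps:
Y(h, B) = -3
Z(H) = 3 + H
z = I*sqrt(397) (z = sqrt(-173 - 224) = sqrt(-397) = I*sqrt(397) ≈ 19.925*I)
(Y(-17, -12) + Z(N(6)))*(z + 321) = (-3 + (3 + 4))*(I*sqrt(397) + 321) = (-3 + 7)*(321 + I*sqrt(397)) = 4*(321 + I*sqrt(397)) = 1284 + 4*I*sqrt(397)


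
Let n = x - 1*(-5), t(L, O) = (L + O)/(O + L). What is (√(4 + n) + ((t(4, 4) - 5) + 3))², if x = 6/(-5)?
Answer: (-5 + √195)²/25 ≈ 3.2143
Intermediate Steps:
x = -6/5 (x = 6*(-⅕) = -6/5 ≈ -1.2000)
t(L, O) = 1 (t(L, O) = (L + O)/(L + O) = 1)
n = 19/5 (n = -6/5 - 1*(-5) = -6/5 + 5 = 19/5 ≈ 3.8000)
(√(4 + n) + ((t(4, 4) - 5) + 3))² = (√(4 + 19/5) + ((1 - 5) + 3))² = (√(39/5) + (-4 + 3))² = (√195/5 - 1)² = (-1 + √195/5)²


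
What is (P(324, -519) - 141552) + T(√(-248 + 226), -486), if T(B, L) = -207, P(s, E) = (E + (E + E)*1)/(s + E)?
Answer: -9213816/65 ≈ -1.4175e+5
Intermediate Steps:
P(s, E) = 3*E/(E + s) (P(s, E) = (E + (2*E)*1)/(E + s) = (E + 2*E)/(E + s) = (3*E)/(E + s) = 3*E/(E + s))
(P(324, -519) - 141552) + T(√(-248 + 226), -486) = (3*(-519)/(-519 + 324) - 141552) - 207 = (3*(-519)/(-195) - 141552) - 207 = (3*(-519)*(-1/195) - 141552) - 207 = (519/65 - 141552) - 207 = -9200361/65 - 207 = -9213816/65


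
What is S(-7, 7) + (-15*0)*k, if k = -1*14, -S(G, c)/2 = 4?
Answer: -8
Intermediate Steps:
S(G, c) = -8 (S(G, c) = -2*4 = -8)
k = -14
S(-7, 7) + (-15*0)*k = -8 - 15*0*(-14) = -8 + 0*(-14) = -8 + 0 = -8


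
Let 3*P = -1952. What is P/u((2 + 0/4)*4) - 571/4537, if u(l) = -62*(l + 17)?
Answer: 3100537/10548525 ≈ 0.29393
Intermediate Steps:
P = -1952/3 (P = (⅓)*(-1952) = -1952/3 ≈ -650.67)
u(l) = -1054 - 62*l (u(l) = -62*(17 + l) = -1054 - 62*l)
P/u((2 + 0/4)*4) - 571/4537 = -1952/(3*(-1054 - 62*(2 + 0/4)*4)) - 571/4537 = -1952/(3*(-1054 - 62*(2 + 0*(¼))*4)) - 571*1/4537 = -1952/(3*(-1054 - 62*(2 + 0)*4)) - 571/4537 = -1952/(3*(-1054 - 124*4)) - 571/4537 = -1952/(3*(-1054 - 62*8)) - 571/4537 = -1952/(3*(-1054 - 496)) - 571/4537 = -1952/3/(-1550) - 571/4537 = -1952/3*(-1/1550) - 571/4537 = 976/2325 - 571/4537 = 3100537/10548525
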